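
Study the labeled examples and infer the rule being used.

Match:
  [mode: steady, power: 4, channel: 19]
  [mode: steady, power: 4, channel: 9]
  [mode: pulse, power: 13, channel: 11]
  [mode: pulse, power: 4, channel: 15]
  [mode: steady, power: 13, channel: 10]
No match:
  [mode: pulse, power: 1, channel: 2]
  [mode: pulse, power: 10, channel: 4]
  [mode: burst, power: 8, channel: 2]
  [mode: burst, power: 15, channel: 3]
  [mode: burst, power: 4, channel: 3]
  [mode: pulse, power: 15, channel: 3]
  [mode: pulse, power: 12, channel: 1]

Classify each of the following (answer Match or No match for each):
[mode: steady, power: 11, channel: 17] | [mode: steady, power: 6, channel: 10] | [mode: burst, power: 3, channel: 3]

Every 'Match' example satisfies: channel ≥ 9. None of the 'No match' examples do.

Match, Match, No match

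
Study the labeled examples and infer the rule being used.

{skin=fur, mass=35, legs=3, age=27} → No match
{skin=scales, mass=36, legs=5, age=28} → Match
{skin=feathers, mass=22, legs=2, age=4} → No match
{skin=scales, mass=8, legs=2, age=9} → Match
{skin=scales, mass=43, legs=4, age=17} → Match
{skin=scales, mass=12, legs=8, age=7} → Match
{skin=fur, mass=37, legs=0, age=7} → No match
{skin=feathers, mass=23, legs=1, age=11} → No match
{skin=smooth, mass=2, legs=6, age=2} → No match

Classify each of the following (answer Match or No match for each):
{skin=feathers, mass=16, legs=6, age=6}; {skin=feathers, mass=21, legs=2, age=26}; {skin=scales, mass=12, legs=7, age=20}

No match, No match, Match

The pattern is that an item is 'Match' exactly when: skin is scales.
{skin=feathers, mass=16, legs=6, age=6} — skin is feathers, hence No match.
{skin=feathers, mass=21, legs=2, age=26} — skin is feathers, hence No match.
{skin=scales, mass=12, legs=7, age=20} — skin is scales, hence Match.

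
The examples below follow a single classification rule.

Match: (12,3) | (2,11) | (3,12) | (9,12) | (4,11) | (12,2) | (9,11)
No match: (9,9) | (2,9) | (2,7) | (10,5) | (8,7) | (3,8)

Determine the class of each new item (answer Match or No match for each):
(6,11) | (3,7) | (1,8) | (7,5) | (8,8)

Match, No match, No match, No match, No match

The common property of the 'Match' items is: max ≥ 11. No 'No match' item has it.
(6,11): max 11, satisfies this → Match.
(3,7): max 7, doesn't qualify → No match.
(1,8): max 8, doesn't qualify → No match.
(7,5): max 7, doesn't qualify → No match.
(8,8): max 8, doesn't qualify → No match.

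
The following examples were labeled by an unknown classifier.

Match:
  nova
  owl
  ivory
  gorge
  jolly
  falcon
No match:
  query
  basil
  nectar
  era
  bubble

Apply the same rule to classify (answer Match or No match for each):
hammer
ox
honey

No match, Match, Match

The distinguishing property — contains 'o' — holds for all the 'Match' cases and none of the 'No match' cases.
hammer — no 'o', hence No match.
ox — has 'o', hence Match.
honey — has 'o', hence Match.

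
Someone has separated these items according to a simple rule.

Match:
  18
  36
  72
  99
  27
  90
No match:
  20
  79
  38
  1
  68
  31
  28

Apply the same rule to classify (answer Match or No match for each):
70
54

No match, Match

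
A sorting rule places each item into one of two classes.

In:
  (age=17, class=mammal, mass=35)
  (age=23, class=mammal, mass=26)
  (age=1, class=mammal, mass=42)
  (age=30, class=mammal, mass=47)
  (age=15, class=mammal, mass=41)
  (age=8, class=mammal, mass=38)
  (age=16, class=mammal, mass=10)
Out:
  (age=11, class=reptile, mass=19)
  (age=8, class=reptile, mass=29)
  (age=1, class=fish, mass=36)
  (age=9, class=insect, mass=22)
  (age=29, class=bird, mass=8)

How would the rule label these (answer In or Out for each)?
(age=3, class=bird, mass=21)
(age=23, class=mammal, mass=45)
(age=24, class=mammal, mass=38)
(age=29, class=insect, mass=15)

Out, In, In, Out

All 'In' examples share one property — class is mammal — and every 'Out' example lacks it.
(age=3, class=bird, mass=21): class is bird — fails this test, so Out. (age=23, class=mammal, mass=45): class is mammal — qualifies, so In. (age=24, class=mammal, mass=38): class is mammal — qualifies, so In. (age=29, class=insect, mass=15): class is insect — fails this test, so Out.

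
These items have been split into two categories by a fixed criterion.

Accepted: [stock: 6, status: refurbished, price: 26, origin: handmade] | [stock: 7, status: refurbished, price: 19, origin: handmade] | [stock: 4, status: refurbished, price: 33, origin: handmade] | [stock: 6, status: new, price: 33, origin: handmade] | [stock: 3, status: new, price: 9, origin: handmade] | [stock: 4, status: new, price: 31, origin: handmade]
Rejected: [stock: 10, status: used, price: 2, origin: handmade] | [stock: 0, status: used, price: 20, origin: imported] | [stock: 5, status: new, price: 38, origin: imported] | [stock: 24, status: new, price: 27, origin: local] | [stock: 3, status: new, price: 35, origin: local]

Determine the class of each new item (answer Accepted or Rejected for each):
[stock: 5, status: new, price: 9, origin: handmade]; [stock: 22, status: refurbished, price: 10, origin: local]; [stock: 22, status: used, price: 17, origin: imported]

The pattern is that an item is 'Accepted' exactly when: origin is handmade AND price ≥ 9.

Accepted, Rejected, Rejected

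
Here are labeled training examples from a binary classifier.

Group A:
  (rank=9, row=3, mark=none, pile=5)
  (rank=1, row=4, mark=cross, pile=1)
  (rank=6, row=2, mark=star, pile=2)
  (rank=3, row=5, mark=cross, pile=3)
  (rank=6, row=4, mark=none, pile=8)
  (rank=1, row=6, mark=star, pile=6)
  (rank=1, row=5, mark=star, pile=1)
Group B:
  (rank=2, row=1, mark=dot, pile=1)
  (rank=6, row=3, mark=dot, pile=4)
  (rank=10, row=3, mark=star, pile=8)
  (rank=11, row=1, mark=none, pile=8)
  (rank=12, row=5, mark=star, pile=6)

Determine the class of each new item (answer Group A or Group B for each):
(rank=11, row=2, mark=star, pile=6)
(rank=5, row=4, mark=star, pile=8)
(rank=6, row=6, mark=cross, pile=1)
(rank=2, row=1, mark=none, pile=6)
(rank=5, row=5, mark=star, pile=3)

Rule: mark is not dot AND rank ≤ 9. This holds for each 'Group A' example and fails for each 'Group B' one.
(rank=11, row=2, mark=star, pile=6): mark is star, rank = 11, fails the rule → Group B.
(rank=5, row=4, mark=star, pile=8): mark is star, rank = 5, qualifies → Group A.
(rank=6, row=6, mark=cross, pile=1): mark is cross, rank = 6, qualifies → Group A.
(rank=2, row=1, mark=none, pile=6): mark is none, rank = 2, qualifies → Group A.
(rank=5, row=5, mark=star, pile=3): mark is star, rank = 5, qualifies → Group A.

Group B, Group A, Group A, Group A, Group A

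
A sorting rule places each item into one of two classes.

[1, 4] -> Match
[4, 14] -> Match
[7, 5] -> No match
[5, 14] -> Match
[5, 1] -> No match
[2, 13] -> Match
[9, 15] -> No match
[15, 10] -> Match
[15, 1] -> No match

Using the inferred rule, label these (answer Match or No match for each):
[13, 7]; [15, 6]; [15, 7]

No match, Match, No match

All 'Match' examples share one property — product is even — and every 'No match' example lacks it.
[13, 7] → 13·7 = 91 → No match.
[15, 6] → 15·6 = 90 → Match.
[15, 7] → 15·7 = 105 → No match.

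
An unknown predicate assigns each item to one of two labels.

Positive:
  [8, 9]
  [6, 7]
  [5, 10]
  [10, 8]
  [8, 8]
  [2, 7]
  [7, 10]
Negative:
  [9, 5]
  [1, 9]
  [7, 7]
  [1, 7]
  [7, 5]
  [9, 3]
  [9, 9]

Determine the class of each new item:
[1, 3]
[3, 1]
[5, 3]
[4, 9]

Negative, Negative, Negative, Positive

Checking candidate rules against both groups, what survives is: product is even.
[1, 3] → 1·3 = 3 → Negative.
[3, 1] → 3·1 = 3 → Negative.
[5, 3] → 5·3 = 15 → Negative.
[4, 9] → 4·9 = 36 → Positive.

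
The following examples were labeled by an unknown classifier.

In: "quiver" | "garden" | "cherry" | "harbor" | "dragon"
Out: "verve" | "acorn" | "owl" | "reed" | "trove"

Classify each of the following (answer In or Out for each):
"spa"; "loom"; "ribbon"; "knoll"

Out, Out, In, Out

The simplest hypothesis consistent with all the labels is: length 6.
Out: "spa", since length 3. Out: "loom", since length 4. In: "ribbon", since length 6. Out: "knoll", since length 5.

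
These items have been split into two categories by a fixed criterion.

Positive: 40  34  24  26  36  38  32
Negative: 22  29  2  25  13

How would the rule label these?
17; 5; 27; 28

One predicate separates the groups cleanly: even AND at least 24.

Negative, Negative, Negative, Positive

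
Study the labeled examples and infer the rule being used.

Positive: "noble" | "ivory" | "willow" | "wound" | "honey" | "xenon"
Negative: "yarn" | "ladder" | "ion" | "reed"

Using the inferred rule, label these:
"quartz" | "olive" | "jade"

The rule appears to be: length ≥ 4 AND contains 'o'.
"quartz" — length 6, no 'o', hence Negative.
"olive" — length 5, has 'o', hence Positive.
"jade" — length 4, no 'o', hence Negative.

Negative, Positive, Negative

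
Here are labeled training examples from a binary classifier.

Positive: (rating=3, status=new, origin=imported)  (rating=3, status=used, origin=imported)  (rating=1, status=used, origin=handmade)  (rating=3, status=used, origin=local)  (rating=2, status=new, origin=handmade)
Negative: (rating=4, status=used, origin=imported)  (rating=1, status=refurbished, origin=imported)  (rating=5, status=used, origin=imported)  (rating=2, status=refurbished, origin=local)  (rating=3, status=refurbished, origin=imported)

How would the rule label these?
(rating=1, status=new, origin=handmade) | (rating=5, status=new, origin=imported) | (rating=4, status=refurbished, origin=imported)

Positive, Negative, Negative

The rule appears to be: status is not refurbished AND rating ≤ 3.
Positive: (rating=1, status=new, origin=handmade), since status is new, rating = 1. Negative: (rating=5, status=new, origin=imported), since status is new, rating = 5. Negative: (rating=4, status=refurbished, origin=imported), since status is refurbished, rating = 4.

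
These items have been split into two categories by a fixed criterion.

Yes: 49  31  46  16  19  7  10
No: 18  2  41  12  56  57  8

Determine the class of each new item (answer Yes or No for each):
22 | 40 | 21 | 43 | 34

Rule: ≡ 1 (mod 3). This holds for each 'Yes' example and fails for each 'No' one.
Yes: 22, since 22 mod 3 = 1.
Yes: 40, since 40 mod 3 = 1.
No: 21, since 21 mod 3 = 0.
Yes: 43, since 43 mod 3 = 1.
Yes: 34, since 34 mod 3 = 1.

Yes, Yes, No, Yes, Yes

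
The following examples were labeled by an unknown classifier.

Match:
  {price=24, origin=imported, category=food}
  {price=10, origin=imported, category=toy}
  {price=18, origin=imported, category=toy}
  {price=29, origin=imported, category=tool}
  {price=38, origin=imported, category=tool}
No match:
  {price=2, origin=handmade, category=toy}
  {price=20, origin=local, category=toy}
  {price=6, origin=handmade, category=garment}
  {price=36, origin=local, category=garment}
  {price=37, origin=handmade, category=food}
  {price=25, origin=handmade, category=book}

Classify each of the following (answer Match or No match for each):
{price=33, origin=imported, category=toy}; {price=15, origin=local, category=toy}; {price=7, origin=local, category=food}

Comparing the two groups points to one rule — origin is imported.
{price=33, origin=imported, category=toy}: origin is imported, passes → Match. {price=15, origin=local, category=toy}: origin is local, lacks this property → No match. {price=7, origin=local, category=food}: origin is local, lacks this property → No match.

Match, No match, No match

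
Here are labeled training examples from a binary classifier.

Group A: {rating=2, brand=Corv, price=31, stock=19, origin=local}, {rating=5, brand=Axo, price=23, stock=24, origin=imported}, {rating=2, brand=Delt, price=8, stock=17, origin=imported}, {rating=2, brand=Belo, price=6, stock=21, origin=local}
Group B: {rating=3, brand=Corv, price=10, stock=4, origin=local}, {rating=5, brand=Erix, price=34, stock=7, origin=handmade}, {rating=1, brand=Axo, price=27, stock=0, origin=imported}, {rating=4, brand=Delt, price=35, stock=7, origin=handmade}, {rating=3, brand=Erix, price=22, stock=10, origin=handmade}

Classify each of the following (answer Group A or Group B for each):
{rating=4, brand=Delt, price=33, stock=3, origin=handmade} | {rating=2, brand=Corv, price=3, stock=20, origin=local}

Group B, Group A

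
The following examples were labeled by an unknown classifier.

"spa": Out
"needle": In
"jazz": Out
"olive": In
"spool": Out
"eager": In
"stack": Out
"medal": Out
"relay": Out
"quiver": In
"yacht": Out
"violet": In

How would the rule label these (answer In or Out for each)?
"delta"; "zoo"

The pattern is that an item is 'In' exactly when: has ≥ 3 vowels.
"delta": Out (2 vowels). "zoo": Out (2 vowels).

Out, Out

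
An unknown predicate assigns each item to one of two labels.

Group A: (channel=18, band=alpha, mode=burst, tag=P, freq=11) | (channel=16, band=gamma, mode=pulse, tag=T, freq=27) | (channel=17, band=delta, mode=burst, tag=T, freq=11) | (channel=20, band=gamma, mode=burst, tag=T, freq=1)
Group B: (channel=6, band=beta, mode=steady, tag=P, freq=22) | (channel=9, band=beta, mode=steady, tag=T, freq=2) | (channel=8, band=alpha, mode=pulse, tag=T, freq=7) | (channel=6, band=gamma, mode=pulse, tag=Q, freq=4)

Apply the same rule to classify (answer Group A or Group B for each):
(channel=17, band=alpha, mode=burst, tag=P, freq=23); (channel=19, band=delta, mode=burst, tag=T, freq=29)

Group A, Group A

One predicate separates the groups cleanly: channel ≥ 16.
Group A: (channel=17, band=alpha, mode=burst, tag=P, freq=23), since channel = 17. Group A: (channel=19, band=delta, mode=burst, tag=T, freq=29), since channel = 19.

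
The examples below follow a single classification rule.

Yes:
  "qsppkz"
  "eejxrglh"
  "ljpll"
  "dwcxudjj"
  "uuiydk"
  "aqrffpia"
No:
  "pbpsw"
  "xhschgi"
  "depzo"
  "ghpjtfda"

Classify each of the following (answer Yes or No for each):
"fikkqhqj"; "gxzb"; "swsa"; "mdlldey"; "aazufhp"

Yes, No, No, Yes, Yes

A rule that fits every label: has a double letter — true of each 'Yes' example, false of each 'No' one.
"fikkqhqj" → 'kk' doubled → Yes.
"gxzb" → no doubled letter → No.
"swsa" → no doubled letter → No.
"mdlldey" → 'll' doubled → Yes.
"aazufhp" → 'aa' doubled → Yes.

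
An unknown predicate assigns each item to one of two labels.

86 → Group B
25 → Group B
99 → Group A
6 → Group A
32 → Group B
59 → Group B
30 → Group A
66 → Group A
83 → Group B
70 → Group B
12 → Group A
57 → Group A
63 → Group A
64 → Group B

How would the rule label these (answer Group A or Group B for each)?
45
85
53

Group A, Group B, Group B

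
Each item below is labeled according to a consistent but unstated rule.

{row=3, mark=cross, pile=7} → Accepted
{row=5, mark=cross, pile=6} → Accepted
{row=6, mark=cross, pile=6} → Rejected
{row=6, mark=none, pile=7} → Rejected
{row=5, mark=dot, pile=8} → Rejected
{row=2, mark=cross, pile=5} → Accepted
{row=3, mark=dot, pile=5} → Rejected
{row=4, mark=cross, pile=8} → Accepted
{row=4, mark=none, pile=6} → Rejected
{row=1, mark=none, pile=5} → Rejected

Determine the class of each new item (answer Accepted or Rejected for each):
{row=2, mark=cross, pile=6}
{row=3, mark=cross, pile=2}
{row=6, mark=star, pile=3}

Accepted, Accepted, Rejected

The rule appears to be: mark is cross AND row ≤ 5.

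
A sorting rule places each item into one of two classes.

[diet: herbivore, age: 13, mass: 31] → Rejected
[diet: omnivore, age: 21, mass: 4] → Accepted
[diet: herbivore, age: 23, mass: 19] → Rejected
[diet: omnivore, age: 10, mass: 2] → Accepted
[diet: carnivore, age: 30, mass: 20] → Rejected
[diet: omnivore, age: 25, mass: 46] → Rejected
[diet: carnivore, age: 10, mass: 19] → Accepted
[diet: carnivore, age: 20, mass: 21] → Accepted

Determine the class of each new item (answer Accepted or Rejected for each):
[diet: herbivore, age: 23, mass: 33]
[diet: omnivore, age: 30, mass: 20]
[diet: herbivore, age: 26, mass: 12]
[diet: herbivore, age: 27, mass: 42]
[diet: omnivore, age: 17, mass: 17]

One predicate separates the groups cleanly: mass ≤ 21 AND age ≤ 21.

Rejected, Rejected, Rejected, Rejected, Accepted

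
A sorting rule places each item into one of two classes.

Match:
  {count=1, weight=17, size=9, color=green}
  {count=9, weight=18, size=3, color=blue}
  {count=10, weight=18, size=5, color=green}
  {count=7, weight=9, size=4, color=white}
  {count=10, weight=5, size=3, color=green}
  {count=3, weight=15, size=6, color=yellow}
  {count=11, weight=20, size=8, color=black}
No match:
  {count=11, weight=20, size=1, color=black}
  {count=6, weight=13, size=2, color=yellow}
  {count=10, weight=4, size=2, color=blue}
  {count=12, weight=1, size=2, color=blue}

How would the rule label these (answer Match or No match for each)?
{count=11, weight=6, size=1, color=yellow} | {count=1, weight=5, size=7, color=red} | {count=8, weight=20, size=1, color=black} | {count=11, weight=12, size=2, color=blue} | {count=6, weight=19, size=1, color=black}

The distinguishing property — size ≥ 3 — holds for all the 'Match' cases and none of the 'No match' cases.

No match, Match, No match, No match, No match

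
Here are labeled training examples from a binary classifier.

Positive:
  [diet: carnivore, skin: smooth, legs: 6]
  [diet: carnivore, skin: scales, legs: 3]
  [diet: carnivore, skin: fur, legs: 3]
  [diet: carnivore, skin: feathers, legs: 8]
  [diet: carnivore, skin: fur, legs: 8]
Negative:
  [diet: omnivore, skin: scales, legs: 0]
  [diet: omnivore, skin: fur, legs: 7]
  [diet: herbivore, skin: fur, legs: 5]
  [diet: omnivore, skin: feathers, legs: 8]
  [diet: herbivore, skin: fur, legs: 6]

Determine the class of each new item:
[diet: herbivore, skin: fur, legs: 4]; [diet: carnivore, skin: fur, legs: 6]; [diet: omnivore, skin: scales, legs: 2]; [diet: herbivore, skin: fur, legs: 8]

Negative, Positive, Negative, Negative

The classifier is using: diet is carnivore.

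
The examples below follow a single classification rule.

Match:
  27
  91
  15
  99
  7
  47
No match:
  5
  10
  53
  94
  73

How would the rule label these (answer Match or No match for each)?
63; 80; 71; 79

Match, No match, Match, Match

Checking candidate rules against both groups, what survives is: ≡ 3 (mod 4).
Match: 63, since 63 mod 4 = 3. No match: 80, since 80 mod 4 = 0. Match: 71, since 71 mod 4 = 3. Match: 79, since 79 mod 4 = 3.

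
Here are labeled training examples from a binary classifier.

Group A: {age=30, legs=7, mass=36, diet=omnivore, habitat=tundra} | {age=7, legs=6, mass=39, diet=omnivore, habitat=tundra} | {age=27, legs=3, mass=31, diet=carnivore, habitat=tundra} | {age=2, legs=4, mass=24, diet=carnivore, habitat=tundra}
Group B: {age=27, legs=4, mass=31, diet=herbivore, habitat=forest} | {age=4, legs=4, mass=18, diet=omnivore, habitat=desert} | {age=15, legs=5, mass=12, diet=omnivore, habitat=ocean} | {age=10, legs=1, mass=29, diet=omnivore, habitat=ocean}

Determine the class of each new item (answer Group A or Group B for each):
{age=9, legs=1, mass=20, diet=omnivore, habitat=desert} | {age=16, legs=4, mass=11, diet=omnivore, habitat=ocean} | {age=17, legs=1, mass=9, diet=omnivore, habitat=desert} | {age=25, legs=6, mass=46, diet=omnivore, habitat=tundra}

Group B, Group B, Group B, Group A

The classifier is using: habitat is tundra.
{age=9, legs=1, mass=20, diet=omnivore, habitat=desert}: Group B (habitat is desert). {age=16, legs=4, mass=11, diet=omnivore, habitat=ocean}: Group B (habitat is ocean). {age=17, legs=1, mass=9, diet=omnivore, habitat=desert}: Group B (habitat is desert). {age=25, legs=6, mass=46, diet=omnivore, habitat=tundra}: Group A (habitat is tundra).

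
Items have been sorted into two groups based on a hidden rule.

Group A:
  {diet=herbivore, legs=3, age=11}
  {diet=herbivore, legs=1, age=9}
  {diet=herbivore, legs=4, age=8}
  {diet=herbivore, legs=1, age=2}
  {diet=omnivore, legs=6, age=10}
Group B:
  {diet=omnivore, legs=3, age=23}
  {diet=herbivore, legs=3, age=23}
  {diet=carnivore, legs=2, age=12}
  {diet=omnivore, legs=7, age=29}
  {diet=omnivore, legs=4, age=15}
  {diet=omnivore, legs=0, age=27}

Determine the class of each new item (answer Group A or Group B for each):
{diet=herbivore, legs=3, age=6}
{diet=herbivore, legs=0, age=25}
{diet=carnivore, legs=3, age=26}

Every 'Group A' example satisfies: age ≤ 11. None of the 'Group B' examples do.
{diet=herbivore, legs=3, age=6}: Group A (age = 6). {diet=herbivore, legs=0, age=25}: Group B (age = 25). {diet=carnivore, legs=3, age=26}: Group B (age = 26).

Group A, Group B, Group B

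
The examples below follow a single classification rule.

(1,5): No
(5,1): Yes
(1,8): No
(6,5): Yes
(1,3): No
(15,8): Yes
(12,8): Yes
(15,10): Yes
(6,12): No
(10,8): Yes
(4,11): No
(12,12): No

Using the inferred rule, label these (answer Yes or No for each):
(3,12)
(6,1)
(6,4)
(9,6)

No, Yes, Yes, Yes

The classifier is using: first > second.
(3,12): No (3 < 12). (6,1): Yes (6 > 1). (6,4): Yes (6 > 4). (9,6): Yes (9 > 6).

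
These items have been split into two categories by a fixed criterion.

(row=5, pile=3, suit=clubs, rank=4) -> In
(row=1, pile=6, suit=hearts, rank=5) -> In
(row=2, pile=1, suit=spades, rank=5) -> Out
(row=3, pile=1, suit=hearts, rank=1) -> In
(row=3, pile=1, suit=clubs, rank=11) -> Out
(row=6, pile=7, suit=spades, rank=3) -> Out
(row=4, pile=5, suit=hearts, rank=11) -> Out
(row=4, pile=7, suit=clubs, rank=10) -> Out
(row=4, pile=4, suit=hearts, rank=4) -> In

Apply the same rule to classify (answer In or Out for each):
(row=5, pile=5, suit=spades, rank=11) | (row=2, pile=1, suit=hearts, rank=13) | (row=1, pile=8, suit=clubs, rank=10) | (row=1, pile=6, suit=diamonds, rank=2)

The pattern is that an item is 'In' exactly when: suit is not spades AND rank ≤ 5.
(row=5, pile=5, suit=spades, rank=11): Out (suit is spades, rank = 11).
(row=2, pile=1, suit=hearts, rank=13): Out (suit is hearts, rank = 13).
(row=1, pile=8, suit=clubs, rank=10): Out (suit is clubs, rank = 10).
(row=1, pile=6, suit=diamonds, rank=2): In (suit is diamonds, rank = 2).

Out, Out, Out, In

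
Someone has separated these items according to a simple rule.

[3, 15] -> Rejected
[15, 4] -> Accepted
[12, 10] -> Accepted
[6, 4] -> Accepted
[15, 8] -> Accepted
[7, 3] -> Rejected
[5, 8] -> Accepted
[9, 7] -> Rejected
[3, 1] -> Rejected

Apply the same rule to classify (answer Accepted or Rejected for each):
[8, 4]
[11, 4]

All 'Accepted' examples share one property — second is even — and every 'Rejected' example lacks it.
[8, 4] → second 4 → Accepted. [11, 4] → second 4 → Accepted.

Accepted, Accepted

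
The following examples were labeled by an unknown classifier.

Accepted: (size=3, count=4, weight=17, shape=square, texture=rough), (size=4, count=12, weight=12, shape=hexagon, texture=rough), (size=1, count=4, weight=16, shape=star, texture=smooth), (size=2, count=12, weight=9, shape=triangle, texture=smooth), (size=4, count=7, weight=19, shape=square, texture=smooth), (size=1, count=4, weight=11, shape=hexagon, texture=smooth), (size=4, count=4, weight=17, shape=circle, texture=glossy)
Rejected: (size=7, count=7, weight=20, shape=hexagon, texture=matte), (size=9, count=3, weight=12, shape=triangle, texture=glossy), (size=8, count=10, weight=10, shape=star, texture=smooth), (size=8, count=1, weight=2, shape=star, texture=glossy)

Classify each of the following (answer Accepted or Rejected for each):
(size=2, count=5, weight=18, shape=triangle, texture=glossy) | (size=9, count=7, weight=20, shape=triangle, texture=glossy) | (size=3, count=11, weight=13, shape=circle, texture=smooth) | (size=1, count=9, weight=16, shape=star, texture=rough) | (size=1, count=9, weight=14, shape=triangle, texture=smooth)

Accepted, Rejected, Accepted, Accepted, Accepted

The rule appears to be: size ≤ 4.
Accepted: (size=2, count=5, weight=18, shape=triangle, texture=glossy), since size = 2.
Rejected: (size=9, count=7, weight=20, shape=triangle, texture=glossy), since size = 9.
Accepted: (size=3, count=11, weight=13, shape=circle, texture=smooth), since size = 3.
Accepted: (size=1, count=9, weight=16, shape=star, texture=rough), since size = 1.
Accepted: (size=1, count=9, weight=14, shape=triangle, texture=smooth), since size = 1.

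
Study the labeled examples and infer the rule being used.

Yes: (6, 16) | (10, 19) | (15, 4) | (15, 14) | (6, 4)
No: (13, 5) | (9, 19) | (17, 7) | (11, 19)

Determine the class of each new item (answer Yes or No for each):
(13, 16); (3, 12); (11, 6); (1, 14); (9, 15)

Every 'Yes' example satisfies: product is even. None of the 'No' examples do.

Yes, Yes, Yes, Yes, No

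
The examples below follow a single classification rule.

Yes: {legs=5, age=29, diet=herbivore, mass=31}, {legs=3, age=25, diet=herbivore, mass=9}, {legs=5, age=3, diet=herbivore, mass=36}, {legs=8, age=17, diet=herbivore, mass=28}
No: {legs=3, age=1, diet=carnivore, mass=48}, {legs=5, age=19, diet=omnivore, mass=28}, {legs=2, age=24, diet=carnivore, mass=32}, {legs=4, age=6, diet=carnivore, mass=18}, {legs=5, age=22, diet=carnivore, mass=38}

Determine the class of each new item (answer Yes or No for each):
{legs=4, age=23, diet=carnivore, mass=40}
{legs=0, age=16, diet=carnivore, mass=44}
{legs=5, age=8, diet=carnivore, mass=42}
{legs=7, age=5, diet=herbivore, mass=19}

No, No, No, Yes

Rule: diet is herbivore. This holds for each 'Yes' example and fails for each 'No' one.
{legs=4, age=23, diet=carnivore, mass=40} — diet is carnivore, hence No.
{legs=0, age=16, diet=carnivore, mass=44} — diet is carnivore, hence No.
{legs=5, age=8, diet=carnivore, mass=42} — diet is carnivore, hence No.
{legs=7, age=5, diet=herbivore, mass=19} — diet is herbivore, hence Yes.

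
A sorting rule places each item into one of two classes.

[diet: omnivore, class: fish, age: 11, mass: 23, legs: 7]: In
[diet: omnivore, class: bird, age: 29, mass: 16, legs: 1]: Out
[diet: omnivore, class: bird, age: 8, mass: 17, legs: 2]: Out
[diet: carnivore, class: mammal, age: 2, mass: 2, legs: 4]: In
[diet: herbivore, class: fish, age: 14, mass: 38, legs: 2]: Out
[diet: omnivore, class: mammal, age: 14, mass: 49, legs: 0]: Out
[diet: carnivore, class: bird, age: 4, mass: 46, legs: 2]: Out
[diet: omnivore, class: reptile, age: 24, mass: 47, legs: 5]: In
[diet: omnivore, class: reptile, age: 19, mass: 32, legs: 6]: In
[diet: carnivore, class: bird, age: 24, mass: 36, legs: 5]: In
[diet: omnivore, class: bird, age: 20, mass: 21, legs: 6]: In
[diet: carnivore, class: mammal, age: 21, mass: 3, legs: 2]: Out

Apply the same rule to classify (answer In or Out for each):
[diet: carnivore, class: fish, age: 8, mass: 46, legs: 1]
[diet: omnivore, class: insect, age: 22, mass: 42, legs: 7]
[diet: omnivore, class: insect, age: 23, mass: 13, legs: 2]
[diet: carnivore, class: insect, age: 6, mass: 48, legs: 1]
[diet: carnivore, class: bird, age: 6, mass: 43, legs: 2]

All 'In' examples share one property — legs ≥ 4 — and every 'Out' example lacks it.

Out, In, Out, Out, Out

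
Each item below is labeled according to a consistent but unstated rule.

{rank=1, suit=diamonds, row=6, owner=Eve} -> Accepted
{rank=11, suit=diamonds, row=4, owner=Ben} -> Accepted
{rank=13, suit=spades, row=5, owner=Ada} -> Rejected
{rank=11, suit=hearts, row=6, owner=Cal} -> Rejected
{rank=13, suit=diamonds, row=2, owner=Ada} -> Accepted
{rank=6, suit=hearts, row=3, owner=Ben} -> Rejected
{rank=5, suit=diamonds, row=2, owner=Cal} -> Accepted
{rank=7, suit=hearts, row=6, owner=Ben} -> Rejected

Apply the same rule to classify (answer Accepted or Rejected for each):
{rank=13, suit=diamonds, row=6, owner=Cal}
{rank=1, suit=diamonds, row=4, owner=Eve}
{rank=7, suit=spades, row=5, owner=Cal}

Accepted, Accepted, Rejected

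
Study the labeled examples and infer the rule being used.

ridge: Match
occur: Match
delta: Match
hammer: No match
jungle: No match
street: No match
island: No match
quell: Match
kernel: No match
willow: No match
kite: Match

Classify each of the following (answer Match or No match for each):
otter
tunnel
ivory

Match, No match, Match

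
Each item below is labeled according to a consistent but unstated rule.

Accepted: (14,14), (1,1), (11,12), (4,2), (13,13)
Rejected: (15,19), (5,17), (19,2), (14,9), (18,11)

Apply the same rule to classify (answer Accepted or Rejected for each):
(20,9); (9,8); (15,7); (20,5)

Rejected, Accepted, Rejected, Rejected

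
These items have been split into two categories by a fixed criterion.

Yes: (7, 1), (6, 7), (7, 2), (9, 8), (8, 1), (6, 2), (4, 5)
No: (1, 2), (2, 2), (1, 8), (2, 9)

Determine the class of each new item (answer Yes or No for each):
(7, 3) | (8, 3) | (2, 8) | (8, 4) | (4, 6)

Every 'Yes' example satisfies: first ≥ 4. None of the 'No' examples do.
(7, 3): first 7 — satisfies this, so Yes. (8, 3): first 8 — satisfies this, so Yes. (2, 8): first 2 — does not satisfy this, so No. (8, 4): first 8 — satisfies this, so Yes. (4, 6): first 4 — satisfies this, so Yes.

Yes, Yes, No, Yes, Yes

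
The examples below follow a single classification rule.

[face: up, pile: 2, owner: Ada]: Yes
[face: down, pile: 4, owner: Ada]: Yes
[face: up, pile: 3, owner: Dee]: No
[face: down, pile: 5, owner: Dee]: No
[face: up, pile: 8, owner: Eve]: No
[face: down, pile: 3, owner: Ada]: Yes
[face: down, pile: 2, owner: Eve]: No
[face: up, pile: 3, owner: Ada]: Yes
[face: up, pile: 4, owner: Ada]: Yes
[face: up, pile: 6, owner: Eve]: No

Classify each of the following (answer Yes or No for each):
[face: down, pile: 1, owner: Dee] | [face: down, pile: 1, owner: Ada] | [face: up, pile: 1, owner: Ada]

No, Yes, Yes

The pattern is that an item is 'Yes' exactly when: owner is Ada.
[face: down, pile: 1, owner: Dee] — owner is Dee, hence No. [face: down, pile: 1, owner: Ada] — owner is Ada, hence Yes. [face: up, pile: 1, owner: Ada] — owner is Ada, hence Yes.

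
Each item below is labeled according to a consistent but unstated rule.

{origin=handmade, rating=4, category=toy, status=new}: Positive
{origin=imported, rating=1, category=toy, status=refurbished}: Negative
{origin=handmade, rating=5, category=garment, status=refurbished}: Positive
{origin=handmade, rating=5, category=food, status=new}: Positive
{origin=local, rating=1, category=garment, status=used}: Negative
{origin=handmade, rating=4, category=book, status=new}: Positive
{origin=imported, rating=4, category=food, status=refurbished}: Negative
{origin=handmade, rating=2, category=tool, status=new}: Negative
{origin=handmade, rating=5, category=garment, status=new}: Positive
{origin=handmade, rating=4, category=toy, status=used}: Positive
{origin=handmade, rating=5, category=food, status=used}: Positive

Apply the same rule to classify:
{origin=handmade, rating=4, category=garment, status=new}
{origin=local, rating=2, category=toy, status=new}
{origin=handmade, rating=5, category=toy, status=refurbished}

Positive, Negative, Positive

The distinguishing property — origin is handmade AND rating ≥ 4 — holds for all the 'Positive' cases and none of the 'Negative' cases.
{origin=handmade, rating=4, category=garment, status=new}: Positive (origin is handmade, rating = 4).
{origin=local, rating=2, category=toy, status=new}: Negative (origin is local, rating = 2).
{origin=handmade, rating=5, category=toy, status=refurbished}: Positive (origin is handmade, rating = 5).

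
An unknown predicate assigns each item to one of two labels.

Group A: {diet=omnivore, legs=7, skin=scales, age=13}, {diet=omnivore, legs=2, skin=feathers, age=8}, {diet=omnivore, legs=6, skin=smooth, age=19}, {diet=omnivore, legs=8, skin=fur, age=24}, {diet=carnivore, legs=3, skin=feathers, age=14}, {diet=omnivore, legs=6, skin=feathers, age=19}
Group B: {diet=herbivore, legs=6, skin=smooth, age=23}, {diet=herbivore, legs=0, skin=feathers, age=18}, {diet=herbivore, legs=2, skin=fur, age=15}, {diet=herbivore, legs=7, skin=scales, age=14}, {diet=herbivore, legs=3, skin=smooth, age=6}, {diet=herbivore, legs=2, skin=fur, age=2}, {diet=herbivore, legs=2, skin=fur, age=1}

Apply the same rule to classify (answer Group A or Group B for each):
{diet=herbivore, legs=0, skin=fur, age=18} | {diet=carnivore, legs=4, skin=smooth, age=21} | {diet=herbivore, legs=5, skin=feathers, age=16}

Group B, Group A, Group B

Checking candidate rules against both groups, what survives is: diet is not herbivore.
Group B: {diet=herbivore, legs=0, skin=fur, age=18}, since diet is herbivore.
Group A: {diet=carnivore, legs=4, skin=smooth, age=21}, since diet is carnivore.
Group B: {diet=herbivore, legs=5, skin=feathers, age=16}, since diet is herbivore.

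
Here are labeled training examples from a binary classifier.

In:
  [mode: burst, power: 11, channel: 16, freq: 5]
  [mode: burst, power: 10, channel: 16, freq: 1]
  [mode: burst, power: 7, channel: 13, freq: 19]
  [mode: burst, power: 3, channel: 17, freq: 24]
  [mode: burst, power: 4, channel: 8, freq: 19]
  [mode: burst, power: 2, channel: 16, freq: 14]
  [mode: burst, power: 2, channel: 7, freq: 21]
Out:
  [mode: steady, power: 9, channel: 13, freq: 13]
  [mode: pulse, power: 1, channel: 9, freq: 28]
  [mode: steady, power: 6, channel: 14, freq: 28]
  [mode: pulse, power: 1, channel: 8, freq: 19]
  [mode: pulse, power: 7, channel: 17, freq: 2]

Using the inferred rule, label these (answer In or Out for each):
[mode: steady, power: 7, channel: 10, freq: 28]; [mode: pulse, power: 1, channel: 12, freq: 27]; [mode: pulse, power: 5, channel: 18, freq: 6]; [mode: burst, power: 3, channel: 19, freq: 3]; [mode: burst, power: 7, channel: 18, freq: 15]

Out, Out, Out, In, In

'In' ⟺ mode is burst.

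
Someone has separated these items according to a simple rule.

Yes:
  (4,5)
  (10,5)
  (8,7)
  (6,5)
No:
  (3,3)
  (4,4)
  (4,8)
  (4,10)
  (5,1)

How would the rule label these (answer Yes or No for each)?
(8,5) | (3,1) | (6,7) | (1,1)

Yes, No, Yes, No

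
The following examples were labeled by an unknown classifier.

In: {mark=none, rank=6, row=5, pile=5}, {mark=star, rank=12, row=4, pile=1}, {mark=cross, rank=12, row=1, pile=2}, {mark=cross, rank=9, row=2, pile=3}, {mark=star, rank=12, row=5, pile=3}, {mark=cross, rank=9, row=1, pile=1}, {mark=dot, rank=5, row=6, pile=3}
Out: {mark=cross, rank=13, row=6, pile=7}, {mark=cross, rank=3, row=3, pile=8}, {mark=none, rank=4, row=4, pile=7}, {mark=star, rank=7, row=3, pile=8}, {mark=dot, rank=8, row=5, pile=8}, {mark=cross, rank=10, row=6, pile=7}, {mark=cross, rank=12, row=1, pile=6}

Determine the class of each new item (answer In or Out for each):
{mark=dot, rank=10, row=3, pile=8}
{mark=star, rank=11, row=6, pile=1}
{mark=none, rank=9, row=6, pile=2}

Out, In, In

Rule: pile ≤ 5. This holds for each 'In' example and fails for each 'Out' one.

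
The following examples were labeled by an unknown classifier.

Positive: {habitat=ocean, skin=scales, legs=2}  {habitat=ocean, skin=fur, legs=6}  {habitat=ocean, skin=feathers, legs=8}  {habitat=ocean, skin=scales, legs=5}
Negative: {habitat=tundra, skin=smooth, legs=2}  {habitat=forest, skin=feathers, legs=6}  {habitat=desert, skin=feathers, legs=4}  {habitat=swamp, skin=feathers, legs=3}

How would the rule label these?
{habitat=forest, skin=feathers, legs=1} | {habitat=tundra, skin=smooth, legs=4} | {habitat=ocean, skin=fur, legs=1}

Every 'Positive' example satisfies: habitat is ocean. None of the 'Negative' examples do.
Negative: {habitat=forest, skin=feathers, legs=1}, since habitat is forest.
Negative: {habitat=tundra, skin=smooth, legs=4}, since habitat is tundra.
Positive: {habitat=ocean, skin=fur, legs=1}, since habitat is ocean.

Negative, Negative, Positive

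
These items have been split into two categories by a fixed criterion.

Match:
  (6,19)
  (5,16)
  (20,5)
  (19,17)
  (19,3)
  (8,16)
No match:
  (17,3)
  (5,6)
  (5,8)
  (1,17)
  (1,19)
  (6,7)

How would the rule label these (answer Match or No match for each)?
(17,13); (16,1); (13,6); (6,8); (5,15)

Match, No match, No match, No match, No match

The distinguishing property — sum ≥ 21 — holds for all the 'Match' cases and none of the 'No match' cases.
(17,13): 17+13 = 30 — fits, so Match. (16,1): 16+1 = 17 — does not fit, so No match. (13,6): 13+6 = 19 — does not fit, so No match. (6,8): 6+8 = 14 — does not fit, so No match. (5,15): 5+15 = 20 — does not fit, so No match.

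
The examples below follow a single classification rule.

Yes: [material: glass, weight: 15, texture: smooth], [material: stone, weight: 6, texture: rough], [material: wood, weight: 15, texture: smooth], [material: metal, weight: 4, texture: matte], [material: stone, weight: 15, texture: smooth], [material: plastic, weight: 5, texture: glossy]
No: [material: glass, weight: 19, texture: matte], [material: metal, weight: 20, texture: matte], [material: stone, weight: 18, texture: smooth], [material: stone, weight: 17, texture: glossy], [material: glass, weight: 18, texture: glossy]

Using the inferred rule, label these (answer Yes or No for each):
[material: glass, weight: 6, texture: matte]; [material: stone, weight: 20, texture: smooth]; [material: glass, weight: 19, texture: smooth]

Yes, No, No

The simplest hypothesis consistent with all the labels is: weight ≤ 15.
[material: glass, weight: 6, texture: matte]: weight = 6 — qualifies, so Yes.
[material: stone, weight: 20, texture: smooth]: weight = 20 — doesn't match, so No.
[material: glass, weight: 19, texture: smooth]: weight = 19 — doesn't match, so No.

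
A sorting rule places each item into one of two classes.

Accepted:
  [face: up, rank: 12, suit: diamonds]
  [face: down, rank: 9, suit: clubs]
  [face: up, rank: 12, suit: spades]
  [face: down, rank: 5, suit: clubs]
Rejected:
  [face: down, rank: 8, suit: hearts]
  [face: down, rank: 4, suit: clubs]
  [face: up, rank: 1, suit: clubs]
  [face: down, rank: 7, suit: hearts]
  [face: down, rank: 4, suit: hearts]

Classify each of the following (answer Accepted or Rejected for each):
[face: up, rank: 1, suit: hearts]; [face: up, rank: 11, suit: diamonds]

Rejected, Accepted

Rule: rank = 5 OR rank ≥ 9. This holds for each 'Accepted' example and fails for each 'Rejected' one.
[face: up, rank: 1, suit: hearts]: rank = 1 — fails this test, so Rejected. [face: up, rank: 11, suit: diamonds]: rank = 11 — checks out, so Accepted.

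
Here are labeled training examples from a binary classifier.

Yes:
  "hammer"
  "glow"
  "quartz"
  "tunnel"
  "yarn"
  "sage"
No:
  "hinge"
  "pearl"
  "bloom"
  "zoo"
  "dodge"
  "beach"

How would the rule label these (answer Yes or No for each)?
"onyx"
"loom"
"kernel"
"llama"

Yes, Yes, Yes, No

The rule appears to be: even length.
"onyx" → length 4 → Yes. "loom" → length 4 → Yes. "kernel" → length 6 → Yes. "llama" → length 5 → No.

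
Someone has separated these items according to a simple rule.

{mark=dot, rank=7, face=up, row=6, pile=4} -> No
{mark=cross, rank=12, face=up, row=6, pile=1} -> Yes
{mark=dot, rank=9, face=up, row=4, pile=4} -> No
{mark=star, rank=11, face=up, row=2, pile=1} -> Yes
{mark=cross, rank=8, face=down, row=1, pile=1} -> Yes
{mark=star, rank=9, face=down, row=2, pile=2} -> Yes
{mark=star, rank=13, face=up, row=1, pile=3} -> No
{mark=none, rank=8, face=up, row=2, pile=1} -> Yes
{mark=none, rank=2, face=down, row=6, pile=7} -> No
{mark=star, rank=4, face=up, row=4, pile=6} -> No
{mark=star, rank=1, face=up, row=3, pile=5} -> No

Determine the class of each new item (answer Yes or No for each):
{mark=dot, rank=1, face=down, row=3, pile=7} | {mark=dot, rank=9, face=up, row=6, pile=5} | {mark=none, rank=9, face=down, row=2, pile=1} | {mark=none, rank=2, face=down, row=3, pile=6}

No, No, Yes, No

The distinguishing property — pile ≤ 2 — holds for all the 'Yes' cases and none of the 'No' cases.
No: {mark=dot, rank=1, face=down, row=3, pile=7}, since pile = 7. No: {mark=dot, rank=9, face=up, row=6, pile=5}, since pile = 5. Yes: {mark=none, rank=9, face=down, row=2, pile=1}, since pile = 1. No: {mark=none, rank=2, face=down, row=3, pile=6}, since pile = 6.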